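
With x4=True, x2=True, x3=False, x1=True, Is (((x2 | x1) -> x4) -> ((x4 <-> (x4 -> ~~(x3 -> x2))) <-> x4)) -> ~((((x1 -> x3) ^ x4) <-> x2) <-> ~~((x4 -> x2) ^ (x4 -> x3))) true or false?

Substituting x4=True, x2=True, x3=False, x1=True:
x2 | x1 = True | True = True
(x2 | x1) -> x4 = True -> True = True
x3 -> x2 = False -> True = True
~(x3 -> x2) = ~True = False
~~(x3 -> x2) = ~False = True
x4 -> ~~(x3 -> x2) = True -> True = True
x4 <-> (x4 -> ~~(x3 -> x2)) = True <-> True = True
(x4 <-> (x4 -> ~~(x3 -> x2))) <-> x4 = True <-> True = True
((x2 | x1) -> x4) -> ((x4 <-> (x4 -> ~~(x3 -> x2))) <-> x4) = True -> True = True
x1 -> x3 = True -> False = False
(x1 -> x3) ^ x4 = False ^ True = True
((x1 -> x3) ^ x4) <-> x2 = True <-> True = True
x4 -> x2 = True -> True = True
x4 -> x3 = True -> False = False
(x4 -> x2) ^ (x4 -> x3) = True ^ False = True
~((x4 -> x2) ^ (x4 -> x3)) = ~True = False
~~((x4 -> x2) ^ (x4 -> x3)) = ~False = True
(((x1 -> x3) ^ x4) <-> x2) <-> ~~((x4 -> x2) ^ (x4 -> x3)) = True <-> True = True
~((((x1 -> x3) ^ x4) <-> x2) <-> ~~((x4 -> x2) ^ (x4 -> x3))) = ~True = False
(((x2 | x1) -> x4) -> ((x4 <-> (x4 -> ~~(x3 -> x2))) <-> x4)) -> ~((((x1 -> x3) ^ x4) <-> x2) <-> ~~((x4 -> x2) ^ (x4 -> x3))) = True -> False = False

False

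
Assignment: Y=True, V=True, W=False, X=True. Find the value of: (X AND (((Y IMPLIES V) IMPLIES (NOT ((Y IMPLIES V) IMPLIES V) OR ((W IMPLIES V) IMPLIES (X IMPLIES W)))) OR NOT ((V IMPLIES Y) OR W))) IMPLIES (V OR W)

Y IMPLIES V = True IMPLIES True = True
Y IMPLIES V = True IMPLIES True = True
(Y IMPLIES V) IMPLIES V = True IMPLIES True = True
NOT ((Y IMPLIES V) IMPLIES V) = NOT True = False
W IMPLIES V = False IMPLIES True = True
X IMPLIES W = True IMPLIES False = False
(W IMPLIES V) IMPLIES (X IMPLIES W) = True IMPLIES False = False
NOT ((Y IMPLIES V) IMPLIES V) OR ((W IMPLIES V) IMPLIES (X IMPLIES W)) = False OR False = False
(Y IMPLIES V) IMPLIES (NOT ((Y IMPLIES V) IMPLIES V) OR ((W IMPLIES V) IMPLIES (X IMPLIES W))) = True IMPLIES False = False
V IMPLIES Y = True IMPLIES True = True
(V IMPLIES Y) OR W = True OR False = True
NOT ((V IMPLIES Y) OR W) = NOT True = False
((Y IMPLIES V) IMPLIES (NOT ((Y IMPLIES V) IMPLIES V) OR ((W IMPLIES V) IMPLIES (X IMPLIES W)))) OR NOT ((V IMPLIES Y) OR W) = False OR False = False
X AND (((Y IMPLIES V) IMPLIES (NOT ((Y IMPLIES V) IMPLIES V) OR ((W IMPLIES V) IMPLIES (X IMPLIES W)))) OR NOT ((V IMPLIES Y) OR W)) = True AND False = False
V OR W = True OR False = True
(X AND (((Y IMPLIES V) IMPLIES (NOT ((Y IMPLIES V) IMPLIES V) OR ((W IMPLIES V) IMPLIES (X IMPLIES W)))) OR NOT ((V IMPLIES Y) OR W))) IMPLIES (V OR W) = False IMPLIES True = True

True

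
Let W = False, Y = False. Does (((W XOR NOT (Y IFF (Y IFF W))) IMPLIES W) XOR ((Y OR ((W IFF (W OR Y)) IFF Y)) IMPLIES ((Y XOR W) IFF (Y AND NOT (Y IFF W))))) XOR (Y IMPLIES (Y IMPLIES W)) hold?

Substituting W=False, Y=False:
Y IFF W = False IFF False = True
Y IFF (Y IFF W) = False IFF True = False
NOT (Y IFF (Y IFF W)) = NOT False = True
W XOR NOT (Y IFF (Y IFF W)) = False XOR True = True
(W XOR NOT (Y IFF (Y IFF W))) IMPLIES W = True IMPLIES False = False
W OR Y = False OR False = False
W IFF (W OR Y) = False IFF False = True
(W IFF (W OR Y)) IFF Y = True IFF False = False
Y OR ((W IFF (W OR Y)) IFF Y) = False OR False = False
Y XOR W = False XOR False = False
Y IFF W = False IFF False = True
NOT (Y IFF W) = NOT True = False
Y AND NOT (Y IFF W) = False AND False = False
(Y XOR W) IFF (Y AND NOT (Y IFF W)) = False IFF False = True
(Y OR ((W IFF (W OR Y)) IFF Y)) IMPLIES ((Y XOR W) IFF (Y AND NOT (Y IFF W))) = False IMPLIES True = True
((W XOR NOT (Y IFF (Y IFF W))) IMPLIES W) XOR ((Y OR ((W IFF (W OR Y)) IFF Y)) IMPLIES ((Y XOR W) IFF (Y AND NOT (Y IFF W)))) = False XOR True = True
Y IMPLIES W = False IMPLIES False = True
Y IMPLIES (Y IMPLIES W) = False IMPLIES True = True
(((W XOR NOT (Y IFF (Y IFF W))) IMPLIES W) XOR ((Y OR ((W IFF (W OR Y)) IFF Y)) IMPLIES ((Y XOR W) IFF (Y AND NOT (Y IFF W))))) XOR (Y IMPLIES (Y IMPLIES W)) = True XOR True = False

False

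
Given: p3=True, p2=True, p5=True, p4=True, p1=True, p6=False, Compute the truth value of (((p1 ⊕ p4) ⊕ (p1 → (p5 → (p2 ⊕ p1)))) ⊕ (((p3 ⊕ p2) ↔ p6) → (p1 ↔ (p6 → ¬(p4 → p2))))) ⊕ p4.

False

Substituting p3=True, p2=True, p5=True, p4=True, p1=True, p6=False:
p1 ⊕ p4 = True ⊕ True = False
p2 ⊕ p1 = True ⊕ True = False
p5 → (p2 ⊕ p1) = True → False = False
p1 → (p5 → (p2 ⊕ p1)) = True → False = False
(p1 ⊕ p4) ⊕ (p1 → (p5 → (p2 ⊕ p1))) = False ⊕ False = False
p3 ⊕ p2 = True ⊕ True = False
(p3 ⊕ p2) ↔ p6 = False ↔ False = True
p4 → p2 = True → True = True
¬(p4 → p2) = ¬True = False
p6 → ¬(p4 → p2) = False → False = True
p1 ↔ (p6 → ¬(p4 → p2)) = True ↔ True = True
((p3 ⊕ p2) ↔ p6) → (p1 ↔ (p6 → ¬(p4 → p2))) = True → True = True
((p1 ⊕ p4) ⊕ (p1 → (p5 → (p2 ⊕ p1)))) ⊕ (((p3 ⊕ p2) ↔ p6) → (p1 ↔ (p6 → ¬(p4 → p2)))) = False ⊕ True = True
(((p1 ⊕ p4) ⊕ (p1 → (p5 → (p2 ⊕ p1)))) ⊕ (((p3 ⊕ p2) ↔ p6) → (p1 ↔ (p6 → ¬(p4 → p2))))) ⊕ p4 = True ⊕ True = False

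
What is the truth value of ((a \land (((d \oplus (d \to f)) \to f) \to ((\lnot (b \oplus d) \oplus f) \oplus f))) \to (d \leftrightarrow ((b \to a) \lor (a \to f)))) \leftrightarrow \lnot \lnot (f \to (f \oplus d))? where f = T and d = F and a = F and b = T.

T

d \to f = F \to T = T
d \oplus (d \to f) = F \oplus T = T
(d \oplus (d \to f)) \to f = T \to T = T
b \oplus d = T \oplus F = T
\lnot (b \oplus d) = \lnot T = F
\lnot (b \oplus d) \oplus f = F \oplus T = T
(\lnot (b \oplus d) \oplus f) \oplus f = T \oplus T = F
((d \oplus (d \to f)) \to f) \to ((\lnot (b \oplus d) \oplus f) \oplus f) = T \to F = F
a \land (((d \oplus (d \to f)) \to f) \to ((\lnot (b \oplus d) \oplus f) \oplus f)) = F \land F = F
b \to a = T \to F = F
a \to f = F \to T = T
(b \to a) \lor (a \to f) = F \lor T = T
d \leftrightarrow ((b \to a) \lor (a \to f)) = F \leftrightarrow T = F
(a \land (((d \oplus (d \to f)) \to f) \to ((\lnot (b \oplus d) \oplus f) \oplus f))) \to (d \leftrightarrow ((b \to a) \lor (a \to f))) = F \to F = T
f \oplus d = T \oplus F = T
f \to (f \oplus d) = T \to T = T
\lnot (f \to (f \oplus d)) = \lnot T = F
\lnot \lnot (f \to (f \oplus d)) = \lnot F = T
((a \land (((d \oplus (d \to f)) \to f) \to ((\lnot (b \oplus d) \oplus f) \oplus f))) \to (d \leftrightarrow ((b \to a) \lor (a \to f)))) \leftrightarrow \lnot \lnot (f \to (f \oplus d)) = T \leftrightarrow T = T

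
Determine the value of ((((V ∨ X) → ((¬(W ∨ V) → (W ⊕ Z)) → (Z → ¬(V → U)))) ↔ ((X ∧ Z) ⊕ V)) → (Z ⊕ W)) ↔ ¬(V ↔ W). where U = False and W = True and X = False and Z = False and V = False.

Substituting U=False, W=True, X=False, Z=False, V=False:
V ∨ X = False ∨ False = False
W ∨ V = True ∨ False = True
¬(W ∨ V) = ¬True = False
W ⊕ Z = True ⊕ False = True
¬(W ∨ V) → (W ⊕ Z) = False → True = True
V → U = False → False = True
¬(V → U) = ¬True = False
Z → ¬(V → U) = False → False = True
(¬(W ∨ V) → (W ⊕ Z)) → (Z → ¬(V → U)) = True → True = True
(V ∨ X) → ((¬(W ∨ V) → (W ⊕ Z)) → (Z → ¬(V → U))) = False → True = True
X ∧ Z = False ∧ False = False
(X ∧ Z) ⊕ V = False ⊕ False = False
((V ∨ X) → ((¬(W ∨ V) → (W ⊕ Z)) → (Z → ¬(V → U)))) ↔ ((X ∧ Z) ⊕ V) = True ↔ False = False
Z ⊕ W = False ⊕ True = True
(((V ∨ X) → ((¬(W ∨ V) → (W ⊕ Z)) → (Z → ¬(V → U)))) ↔ ((X ∧ Z) ⊕ V)) → (Z ⊕ W) = False → True = True
V ↔ W = False ↔ True = False
¬(V ↔ W) = ¬False = True
((((V ∨ X) → ((¬(W ∨ V) → (W ⊕ Z)) → (Z → ¬(V → U)))) ↔ ((X ∧ Z) ⊕ V)) → (Z ⊕ W)) ↔ ¬(V ↔ W) = True ↔ True = True

True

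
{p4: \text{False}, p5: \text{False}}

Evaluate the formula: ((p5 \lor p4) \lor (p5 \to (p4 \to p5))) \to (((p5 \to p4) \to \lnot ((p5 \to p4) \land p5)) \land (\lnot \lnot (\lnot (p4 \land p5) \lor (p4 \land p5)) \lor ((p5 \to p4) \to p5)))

\text{True}

Substituting p4=\text{False}, p5=\text{False}:
p5 \lor p4 = \text{False} \lor \text{False} = \text{False}
p4 \to p5 = \text{False} \to \text{False} = \text{True}
p5 \to (p4 \to p5) = \text{False} \to \text{True} = \text{True}
(p5 \lor p4) \lor (p5 \to (p4 \to p5)) = \text{False} \lor \text{True} = \text{True}
p5 \to p4 = \text{False} \to \text{False} = \text{True}
p5 \to p4 = \text{False} \to \text{False} = \text{True}
(p5 \to p4) \land p5 = \text{True} \land \text{False} = \text{False}
\lnot ((p5 \to p4) \land p5) = \lnot \text{False} = \text{True}
(p5 \to p4) \to \lnot ((p5 \to p4) \land p5) = \text{True} \to \text{True} = \text{True}
p4 \land p5 = \text{False} \land \text{False} = \text{False}
\lnot (p4 \land p5) = \lnot \text{False} = \text{True}
p4 \land p5 = \text{False} \land \text{False} = \text{False}
\lnot (p4 \land p5) \lor (p4 \land p5) = \text{True} \lor \text{False} = \text{True}
\lnot (\lnot (p4 \land p5) \lor (p4 \land p5)) = \lnot \text{True} = \text{False}
\lnot \lnot (\lnot (p4 \land p5) \lor (p4 \land p5)) = \lnot \text{False} = \text{True}
p5 \to p4 = \text{False} \to \text{False} = \text{True}
(p5 \to p4) \to p5 = \text{True} \to \text{False} = \text{False}
\lnot \lnot (\lnot (p4 \land p5) \lor (p4 \land p5)) \lor ((p5 \to p4) \to p5) = \text{True} \lor \text{False} = \text{True}
((p5 \to p4) \to \lnot ((p5 \to p4) \land p5)) \land (\lnot \lnot (\lnot (p4 \land p5) \lor (p4 \land p5)) \lor ((p5 \to p4) \to p5)) = \text{True} \land \text{True} = \text{True}
((p5 \lor p4) \lor (p5 \to (p4 \to p5))) \to (((p5 \to p4) \to \lnot ((p5 \to p4) \land p5)) \land (\lnot \lnot (\lnot (p4 \land p5) \lor (p4 \land p5)) \lor ((p5 \to p4) \to p5))) = \text{True} \to \text{True} = \text{True}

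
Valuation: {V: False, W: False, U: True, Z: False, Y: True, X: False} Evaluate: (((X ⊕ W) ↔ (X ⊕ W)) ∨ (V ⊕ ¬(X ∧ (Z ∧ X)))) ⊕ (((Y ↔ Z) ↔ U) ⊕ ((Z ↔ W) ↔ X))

True

X ⊕ W = False ⊕ False = False
X ⊕ W = False ⊕ False = False
(X ⊕ W) ↔ (X ⊕ W) = False ↔ False = True
Z ∧ X = False ∧ False = False
X ∧ (Z ∧ X) = False ∧ False = False
¬(X ∧ (Z ∧ X)) = ¬False = True
V ⊕ ¬(X ∧ (Z ∧ X)) = False ⊕ True = True
((X ⊕ W) ↔ (X ⊕ W)) ∨ (V ⊕ ¬(X ∧ (Z ∧ X))) = True ∨ True = True
Y ↔ Z = True ↔ False = False
(Y ↔ Z) ↔ U = False ↔ True = False
Z ↔ W = False ↔ False = True
(Z ↔ W) ↔ X = True ↔ False = False
((Y ↔ Z) ↔ U) ⊕ ((Z ↔ W) ↔ X) = False ⊕ False = False
(((X ⊕ W) ↔ (X ⊕ W)) ∨ (V ⊕ ¬(X ∧ (Z ∧ X)))) ⊕ (((Y ↔ Z) ↔ U) ⊕ ((Z ↔ W) ↔ X)) = True ⊕ False = True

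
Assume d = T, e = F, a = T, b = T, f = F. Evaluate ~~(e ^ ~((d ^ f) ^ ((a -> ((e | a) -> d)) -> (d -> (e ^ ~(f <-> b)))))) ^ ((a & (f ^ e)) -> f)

Substituting d=T, e=F, a=T, b=T, f=F:
d ^ f = T ^ F = T
e | a = F | T = T
(e | a) -> d = T -> T = T
a -> ((e | a) -> d) = T -> T = T
f <-> b = F <-> T = F
~(f <-> b) = ~F = T
e ^ ~(f <-> b) = F ^ T = T
d -> (e ^ ~(f <-> b)) = T -> T = T
(a -> ((e | a) -> d)) -> (d -> (e ^ ~(f <-> b))) = T -> T = T
(d ^ f) ^ ((a -> ((e | a) -> d)) -> (d -> (e ^ ~(f <-> b)))) = T ^ T = F
~((d ^ f) ^ ((a -> ((e | a) -> d)) -> (d -> (e ^ ~(f <-> b))))) = ~F = T
e ^ ~((d ^ f) ^ ((a -> ((e | a) -> d)) -> (d -> (e ^ ~(f <-> b))))) = F ^ T = T
~(e ^ ~((d ^ f) ^ ((a -> ((e | a) -> d)) -> (d -> (e ^ ~(f <-> b)))))) = ~T = F
~~(e ^ ~((d ^ f) ^ ((a -> ((e | a) -> d)) -> (d -> (e ^ ~(f <-> b)))))) = ~F = T
f ^ e = F ^ F = F
a & (f ^ e) = T & F = F
(a & (f ^ e)) -> f = F -> F = T
~~(e ^ ~((d ^ f) ^ ((a -> ((e | a) -> d)) -> (d -> (e ^ ~(f <-> b)))))) ^ ((a & (f ^ e)) -> f) = T ^ T = F

F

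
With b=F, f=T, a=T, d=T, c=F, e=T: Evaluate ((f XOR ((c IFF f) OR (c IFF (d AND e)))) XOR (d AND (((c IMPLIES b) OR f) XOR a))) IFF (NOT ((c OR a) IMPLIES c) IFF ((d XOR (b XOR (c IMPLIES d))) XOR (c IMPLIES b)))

Substituting b=F, f=T, a=T, d=T, c=F, e=T:
c IFF f = F IFF T = F
d AND e = T AND T = T
c IFF (d AND e) = F IFF T = F
(c IFF f) OR (c IFF (d AND e)) = F OR F = F
f XOR ((c IFF f) OR (c IFF (d AND e))) = T XOR F = T
c IMPLIES b = F IMPLIES F = T
(c IMPLIES b) OR f = T OR T = T
((c IMPLIES b) OR f) XOR a = T XOR T = F
d AND (((c IMPLIES b) OR f) XOR a) = T AND F = F
(f XOR ((c IFF f) OR (c IFF (d AND e)))) XOR (d AND (((c IMPLIES b) OR f) XOR a)) = T XOR F = T
c OR a = F OR T = T
(c OR a) IMPLIES c = T IMPLIES F = F
NOT ((c OR a) IMPLIES c) = NOT F = T
c IMPLIES d = F IMPLIES T = T
b XOR (c IMPLIES d) = F XOR T = T
d XOR (b XOR (c IMPLIES d)) = T XOR T = F
c IMPLIES b = F IMPLIES F = T
(d XOR (b XOR (c IMPLIES d))) XOR (c IMPLIES b) = F XOR T = T
NOT ((c OR a) IMPLIES c) IFF ((d XOR (b XOR (c IMPLIES d))) XOR (c IMPLIES b)) = T IFF T = T
((f XOR ((c IFF f) OR (c IFF (d AND e)))) XOR (d AND (((c IMPLIES b) OR f) XOR a))) IFF (NOT ((c OR a) IMPLIES c) IFF ((d XOR (b XOR (c IMPLIES d))) XOR (c IMPLIES b))) = T IFF T = T

T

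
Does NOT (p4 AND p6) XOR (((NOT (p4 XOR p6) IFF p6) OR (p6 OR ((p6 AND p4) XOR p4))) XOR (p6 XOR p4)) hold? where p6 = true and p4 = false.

true

p4 AND p6 = false AND true = false
NOT (p4 AND p6) = NOT false = true
p4 XOR p6 = false XOR true = true
NOT (p4 XOR p6) = NOT true = false
NOT (p4 XOR p6) IFF p6 = false IFF true = false
p6 AND p4 = true AND false = false
(p6 AND p4) XOR p4 = false XOR false = false
p6 OR ((p6 AND p4) XOR p4) = true OR false = true
(NOT (p4 XOR p6) IFF p6) OR (p6 OR ((p6 AND p4) XOR p4)) = false OR true = true
p6 XOR p4 = true XOR false = true
((NOT (p4 XOR p6) IFF p6) OR (p6 OR ((p6 AND p4) XOR p4))) XOR (p6 XOR p4) = true XOR true = false
NOT (p4 AND p6) XOR (((NOT (p4 XOR p6) IFF p6) OR (p6 OR ((p6 AND p4) XOR p4))) XOR (p6 XOR p4)) = true XOR false = true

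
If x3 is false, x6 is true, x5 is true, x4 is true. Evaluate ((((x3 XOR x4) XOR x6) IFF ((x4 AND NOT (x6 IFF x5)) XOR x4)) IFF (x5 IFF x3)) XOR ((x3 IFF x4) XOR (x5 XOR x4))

true

x3 XOR x4 = false XOR true = true
(x3 XOR x4) XOR x6 = true XOR true = false
x6 IFF x5 = true IFF true = true
NOT (x6 IFF x5) = NOT true = false
x4 AND NOT (x6 IFF x5) = true AND false = false
(x4 AND NOT (x6 IFF x5)) XOR x4 = false XOR true = true
((x3 XOR x4) XOR x6) IFF ((x4 AND NOT (x6 IFF x5)) XOR x4) = false IFF true = false
x5 IFF x3 = true IFF false = false
(((x3 XOR x4) XOR x6) IFF ((x4 AND NOT (x6 IFF x5)) XOR x4)) IFF (x5 IFF x3) = false IFF false = true
x3 IFF x4 = false IFF true = false
x5 XOR x4 = true XOR true = false
(x3 IFF x4) XOR (x5 XOR x4) = false XOR false = false
((((x3 XOR x4) XOR x6) IFF ((x4 AND NOT (x6 IFF x5)) XOR x4)) IFF (x5 IFF x3)) XOR ((x3 IFF x4) XOR (x5 XOR x4)) = true XOR false = true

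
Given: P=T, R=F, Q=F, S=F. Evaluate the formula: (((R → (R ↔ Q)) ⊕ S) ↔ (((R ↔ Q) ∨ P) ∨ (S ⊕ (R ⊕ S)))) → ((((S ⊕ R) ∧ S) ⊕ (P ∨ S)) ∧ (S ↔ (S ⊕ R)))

R ↔ Q = F ↔ F = T
R → (R ↔ Q) = F → T = T
(R → (R ↔ Q)) ⊕ S = T ⊕ F = T
R ↔ Q = F ↔ F = T
(R ↔ Q) ∨ P = T ∨ T = T
R ⊕ S = F ⊕ F = F
S ⊕ (R ⊕ S) = F ⊕ F = F
((R ↔ Q) ∨ P) ∨ (S ⊕ (R ⊕ S)) = T ∨ F = T
((R → (R ↔ Q)) ⊕ S) ↔ (((R ↔ Q) ∨ P) ∨ (S ⊕ (R ⊕ S))) = T ↔ T = T
S ⊕ R = F ⊕ F = F
(S ⊕ R) ∧ S = F ∧ F = F
P ∨ S = T ∨ F = T
((S ⊕ R) ∧ S) ⊕ (P ∨ S) = F ⊕ T = T
S ⊕ R = F ⊕ F = F
S ↔ (S ⊕ R) = F ↔ F = T
(((S ⊕ R) ∧ S) ⊕ (P ∨ S)) ∧ (S ↔ (S ⊕ R)) = T ∧ T = T
(((R → (R ↔ Q)) ⊕ S) ↔ (((R ↔ Q) ∨ P) ∨ (S ⊕ (R ⊕ S)))) → ((((S ⊕ R) ∧ S) ⊕ (P ∨ S)) ∧ (S ↔ (S ⊕ R))) = T → T = T

T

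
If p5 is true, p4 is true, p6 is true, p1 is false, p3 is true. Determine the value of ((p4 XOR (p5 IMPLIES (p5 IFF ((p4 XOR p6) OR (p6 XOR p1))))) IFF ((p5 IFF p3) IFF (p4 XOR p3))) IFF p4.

true

Substituting p5=true, p4=true, p6=true, p1=false, p3=true:
p4 XOR p6 = true XOR true = false
p6 XOR p1 = true XOR false = true
(p4 XOR p6) OR (p6 XOR p1) = false OR true = true
p5 IFF ((p4 XOR p6) OR (p6 XOR p1)) = true IFF true = true
p5 IMPLIES (p5 IFF ((p4 XOR p6) OR (p6 XOR p1))) = true IMPLIES true = true
p4 XOR (p5 IMPLIES (p5 IFF ((p4 XOR p6) OR (p6 XOR p1)))) = true XOR true = false
p5 IFF p3 = true IFF true = true
p4 XOR p3 = true XOR true = false
(p5 IFF p3) IFF (p4 XOR p3) = true IFF false = false
(p4 XOR (p5 IMPLIES (p5 IFF ((p4 XOR p6) OR (p6 XOR p1))))) IFF ((p5 IFF p3) IFF (p4 XOR p3)) = false IFF false = true
((p4 XOR (p5 IMPLIES (p5 IFF ((p4 XOR p6) OR (p6 XOR p1))))) IFF ((p5 IFF p3) IFF (p4 XOR p3))) IFF p4 = true IFF true = true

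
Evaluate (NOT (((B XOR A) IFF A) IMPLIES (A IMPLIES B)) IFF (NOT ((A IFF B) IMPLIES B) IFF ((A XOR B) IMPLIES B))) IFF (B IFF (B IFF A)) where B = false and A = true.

B XOR A = false XOR true = true
(B XOR A) IFF A = true IFF true = true
A IMPLIES B = true IMPLIES false = false
((B XOR A) IFF A) IMPLIES (A IMPLIES B) = true IMPLIES false = false
NOT (((B XOR A) IFF A) IMPLIES (A IMPLIES B)) = NOT false = true
A IFF B = true IFF false = false
(A IFF B) IMPLIES B = false IMPLIES false = true
NOT ((A IFF B) IMPLIES B) = NOT true = false
A XOR B = true XOR false = true
(A XOR B) IMPLIES B = true IMPLIES false = false
NOT ((A IFF B) IMPLIES B) IFF ((A XOR B) IMPLIES B) = false IFF false = true
NOT (((B XOR A) IFF A) IMPLIES (A IMPLIES B)) IFF (NOT ((A IFF B) IMPLIES B) IFF ((A XOR B) IMPLIES B)) = true IFF true = true
B IFF A = false IFF true = false
B IFF (B IFF A) = false IFF false = true
(NOT (((B XOR A) IFF A) IMPLIES (A IMPLIES B)) IFF (NOT ((A IFF B) IMPLIES B) IFF ((A XOR B) IMPLIES B))) IFF (B IFF (B IFF A)) = true IFF true = true

true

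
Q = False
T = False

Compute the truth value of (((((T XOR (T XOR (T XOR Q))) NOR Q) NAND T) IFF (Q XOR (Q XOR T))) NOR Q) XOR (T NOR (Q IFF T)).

Substituting Q=False, T=False:
T XOR Q = False XOR False = False
T XOR (T XOR Q) = False XOR False = False
T XOR (T XOR (T XOR Q)) = False XOR False = False
(T XOR (T XOR (T XOR Q))) NOR Q = False NOR False = True
((T XOR (T XOR (T XOR Q))) NOR Q) NAND T = True NAND False = True
Q XOR T = False XOR False = False
Q XOR (Q XOR T) = False XOR False = False
(((T XOR (T XOR (T XOR Q))) NOR Q) NAND T) IFF (Q XOR (Q XOR T)) = True IFF False = False
((((T XOR (T XOR (T XOR Q))) NOR Q) NAND T) IFF (Q XOR (Q XOR T))) NOR Q = False NOR False = True
Q IFF T = False IFF False = True
T NOR (Q IFF T) = False NOR True = False
(((((T XOR (T XOR (T XOR Q))) NOR Q) NAND T) IFF (Q XOR (Q XOR T))) NOR Q) XOR (T NOR (Q IFF T)) = True XOR False = True

True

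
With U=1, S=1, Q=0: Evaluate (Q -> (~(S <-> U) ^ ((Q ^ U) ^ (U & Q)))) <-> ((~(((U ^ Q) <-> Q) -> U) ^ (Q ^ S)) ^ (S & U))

S <-> U = 1 <-> 1 = 1
~(S <-> U) = ~1 = 0
Q ^ U = 0 ^ 1 = 1
U & Q = 1 & 0 = 0
(Q ^ U) ^ (U & Q) = 1 ^ 0 = 1
~(S <-> U) ^ ((Q ^ U) ^ (U & Q)) = 0 ^ 1 = 1
Q -> (~(S <-> U) ^ ((Q ^ U) ^ (U & Q))) = 0 -> 1 = 1
U ^ Q = 1 ^ 0 = 1
(U ^ Q) <-> Q = 1 <-> 0 = 0
((U ^ Q) <-> Q) -> U = 0 -> 1 = 1
~(((U ^ Q) <-> Q) -> U) = ~1 = 0
Q ^ S = 0 ^ 1 = 1
~(((U ^ Q) <-> Q) -> U) ^ (Q ^ S) = 0 ^ 1 = 1
S & U = 1 & 1 = 1
(~(((U ^ Q) <-> Q) -> U) ^ (Q ^ S)) ^ (S & U) = 1 ^ 1 = 0
(Q -> (~(S <-> U) ^ ((Q ^ U) ^ (U & Q)))) <-> ((~(((U ^ Q) <-> Q) -> U) ^ (Q ^ S)) ^ (S & U)) = 1 <-> 0 = 0

0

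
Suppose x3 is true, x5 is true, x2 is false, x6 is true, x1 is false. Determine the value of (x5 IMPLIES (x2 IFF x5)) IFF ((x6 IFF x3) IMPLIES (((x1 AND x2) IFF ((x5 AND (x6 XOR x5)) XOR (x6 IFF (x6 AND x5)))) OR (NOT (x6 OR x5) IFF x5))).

x2 IFF x5 = false IFF true = false
x5 IMPLIES (x2 IFF x5) = true IMPLIES false = false
x6 IFF x3 = true IFF true = true
x1 AND x2 = false AND false = false
x6 XOR x5 = true XOR true = false
x5 AND (x6 XOR x5) = true AND false = false
x6 AND x5 = true AND true = true
x6 IFF (x6 AND x5) = true IFF true = true
(x5 AND (x6 XOR x5)) XOR (x6 IFF (x6 AND x5)) = false XOR true = true
(x1 AND x2) IFF ((x5 AND (x6 XOR x5)) XOR (x6 IFF (x6 AND x5))) = false IFF true = false
x6 OR x5 = true OR true = true
NOT (x6 OR x5) = NOT true = false
NOT (x6 OR x5) IFF x5 = false IFF true = false
((x1 AND x2) IFF ((x5 AND (x6 XOR x5)) XOR (x6 IFF (x6 AND x5)))) OR (NOT (x6 OR x5) IFF x5) = false OR false = false
(x6 IFF x3) IMPLIES (((x1 AND x2) IFF ((x5 AND (x6 XOR x5)) XOR (x6 IFF (x6 AND x5)))) OR (NOT (x6 OR x5) IFF x5)) = true IMPLIES false = false
(x5 IMPLIES (x2 IFF x5)) IFF ((x6 IFF x3) IMPLIES (((x1 AND x2) IFF ((x5 AND (x6 XOR x5)) XOR (x6 IFF (x6 AND x5)))) OR (NOT (x6 OR x5) IFF x5))) = false IFF false = true

true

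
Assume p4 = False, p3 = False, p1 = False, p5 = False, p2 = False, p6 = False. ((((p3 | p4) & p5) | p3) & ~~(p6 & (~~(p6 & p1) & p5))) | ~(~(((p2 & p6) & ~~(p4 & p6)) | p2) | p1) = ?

False

p3 | p4 = False | False = False
(p3 | p4) & p5 = False & False = False
((p3 | p4) & p5) | p3 = False | False = False
p6 & p1 = False & False = False
~(p6 & p1) = ~False = True
~~(p6 & p1) = ~True = False
~~(p6 & p1) & p5 = False & False = False
p6 & (~~(p6 & p1) & p5) = False & False = False
~(p6 & (~~(p6 & p1) & p5)) = ~False = True
~~(p6 & (~~(p6 & p1) & p5)) = ~True = False
(((p3 | p4) & p5) | p3) & ~~(p6 & (~~(p6 & p1) & p5)) = False & False = False
p2 & p6 = False & False = False
p4 & p6 = False & False = False
~(p4 & p6) = ~False = True
~~(p4 & p6) = ~True = False
(p2 & p6) & ~~(p4 & p6) = False & False = False
((p2 & p6) & ~~(p4 & p6)) | p2 = False | False = False
~(((p2 & p6) & ~~(p4 & p6)) | p2) = ~False = True
~(((p2 & p6) & ~~(p4 & p6)) | p2) | p1 = True | False = True
~(~(((p2 & p6) & ~~(p4 & p6)) | p2) | p1) = ~True = False
((((p3 | p4) & p5) | p3) & ~~(p6 & (~~(p6 & p1) & p5))) | ~(~(((p2 & p6) & ~~(p4 & p6)) | p2) | p1) = False | False = False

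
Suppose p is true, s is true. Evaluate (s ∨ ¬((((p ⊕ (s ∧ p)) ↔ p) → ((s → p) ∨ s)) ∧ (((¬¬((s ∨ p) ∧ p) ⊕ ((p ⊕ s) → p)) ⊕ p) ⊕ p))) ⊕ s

False

s ∧ p = True ∧ True = True
p ⊕ (s ∧ p) = True ⊕ True = False
(p ⊕ (s ∧ p)) ↔ p = False ↔ True = False
s → p = True → True = True
(s → p) ∨ s = True ∨ True = True
((p ⊕ (s ∧ p)) ↔ p) → ((s → p) ∨ s) = False → True = True
s ∨ p = True ∨ True = True
(s ∨ p) ∧ p = True ∧ True = True
¬((s ∨ p) ∧ p) = ¬True = False
¬¬((s ∨ p) ∧ p) = ¬False = True
p ⊕ s = True ⊕ True = False
(p ⊕ s) → p = False → True = True
¬¬((s ∨ p) ∧ p) ⊕ ((p ⊕ s) → p) = True ⊕ True = False
(¬¬((s ∨ p) ∧ p) ⊕ ((p ⊕ s) → p)) ⊕ p = False ⊕ True = True
((¬¬((s ∨ p) ∧ p) ⊕ ((p ⊕ s) → p)) ⊕ p) ⊕ p = True ⊕ True = False
(((p ⊕ (s ∧ p)) ↔ p) → ((s → p) ∨ s)) ∧ (((¬¬((s ∨ p) ∧ p) ⊕ ((p ⊕ s) → p)) ⊕ p) ⊕ p) = True ∧ False = False
¬((((p ⊕ (s ∧ p)) ↔ p) → ((s → p) ∨ s)) ∧ (((¬¬((s ∨ p) ∧ p) ⊕ ((p ⊕ s) → p)) ⊕ p) ⊕ p)) = ¬False = True
s ∨ ¬((((p ⊕ (s ∧ p)) ↔ p) → ((s → p) ∨ s)) ∧ (((¬¬((s ∨ p) ∧ p) ⊕ ((p ⊕ s) → p)) ⊕ p) ⊕ p)) = True ∨ True = True
(s ∨ ¬((((p ⊕ (s ∧ p)) ↔ p) → ((s → p) ∨ s)) ∧ (((¬¬((s ∨ p) ∧ p) ⊕ ((p ⊕ s) → p)) ⊕ p) ⊕ p))) ⊕ s = True ⊕ True = False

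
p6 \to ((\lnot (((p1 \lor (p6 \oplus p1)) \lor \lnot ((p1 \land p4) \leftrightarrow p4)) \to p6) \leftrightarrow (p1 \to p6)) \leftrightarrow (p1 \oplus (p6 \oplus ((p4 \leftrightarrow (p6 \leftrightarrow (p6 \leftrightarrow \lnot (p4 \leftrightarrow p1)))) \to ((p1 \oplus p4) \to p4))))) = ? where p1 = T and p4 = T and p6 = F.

Substituting p1=T, p4=T, p6=F:
p6 \oplus p1 = F \oplus T = T
p1 \lor (p6 \oplus p1) = T \lor T = T
p1 \land p4 = T \land T = T
(p1 \land p4) \leftrightarrow p4 = T \leftrightarrow T = T
\lnot ((p1 \land p4) \leftrightarrow p4) = \lnot T = F
(p1 \lor (p6 \oplus p1)) \lor \lnot ((p1 \land p4) \leftrightarrow p4) = T \lor F = T
((p1 \lor (p6 \oplus p1)) \lor \lnot ((p1 \land p4) \leftrightarrow p4)) \to p6 = T \to F = F
\lnot (((p1 \lor (p6 \oplus p1)) \lor \lnot ((p1 \land p4) \leftrightarrow p4)) \to p6) = \lnot F = T
p1 \to p6 = T \to F = F
\lnot (((p1 \lor (p6 \oplus p1)) \lor \lnot ((p1 \land p4) \leftrightarrow p4)) \to p6) \leftrightarrow (p1 \to p6) = T \leftrightarrow F = F
p4 \leftrightarrow p1 = T \leftrightarrow T = T
\lnot (p4 \leftrightarrow p1) = \lnot T = F
p6 \leftrightarrow \lnot (p4 \leftrightarrow p1) = F \leftrightarrow F = T
p6 \leftrightarrow (p6 \leftrightarrow \lnot (p4 \leftrightarrow p1)) = F \leftrightarrow T = F
p4 \leftrightarrow (p6 \leftrightarrow (p6 \leftrightarrow \lnot (p4 \leftrightarrow p1))) = T \leftrightarrow F = F
p1 \oplus p4 = T \oplus T = F
(p1 \oplus p4) \to p4 = F \to T = T
(p4 \leftrightarrow (p6 \leftrightarrow (p6 \leftrightarrow \lnot (p4 \leftrightarrow p1)))) \to ((p1 \oplus p4) \to p4) = F \to T = T
p6 \oplus ((p4 \leftrightarrow (p6 \leftrightarrow (p6 \leftrightarrow \lnot (p4 \leftrightarrow p1)))) \to ((p1 \oplus p4) \to p4)) = F \oplus T = T
p1 \oplus (p6 \oplus ((p4 \leftrightarrow (p6 \leftrightarrow (p6 \leftrightarrow \lnot (p4 \leftrightarrow p1)))) \to ((p1 \oplus p4) \to p4))) = T \oplus T = F
(\lnot (((p1 \lor (p6 \oplus p1)) \lor \lnot ((p1 \land p4) \leftrightarrow p4)) \to p6) \leftrightarrow (p1 \to p6)) \leftrightarrow (p1 \oplus (p6 \oplus ((p4 \leftrightarrow (p6 \leftrightarrow (p6 \leftrightarrow \lnot (p4 \leftrightarrow p1)))) \to ((p1 \oplus p4) \to p4)))) = F \leftrightarrow F = T
p6 \to ((\lnot (((p1 \lor (p6 \oplus p1)) \lor \lnot ((p1 \land p4) \leftrightarrow p4)) \to p6) \leftrightarrow (p1 \to p6)) \leftrightarrow (p1 \oplus (p6 \oplus ((p4 \leftrightarrow (p6 \leftrightarrow (p6 \leftrightarrow \lnot (p4 \leftrightarrow p1)))) \to ((p1 \oplus p4) \to p4))))) = F \to T = T

T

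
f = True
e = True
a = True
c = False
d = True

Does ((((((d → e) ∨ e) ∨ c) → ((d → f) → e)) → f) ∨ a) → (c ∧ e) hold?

False

d → e = True → True = True
(d → e) ∨ e = True ∨ True = True
((d → e) ∨ e) ∨ c = True ∨ False = True
d → f = True → True = True
(d → f) → e = True → True = True
(((d → e) ∨ e) ∨ c) → ((d → f) → e) = True → True = True
((((d → e) ∨ e) ∨ c) → ((d → f) → e)) → f = True → True = True
(((((d → e) ∨ e) ∨ c) → ((d → f) → e)) → f) ∨ a = True ∨ True = True
c ∧ e = False ∧ True = False
((((((d → e) ∨ e) ∨ c) → ((d → f) → e)) → f) ∨ a) → (c ∧ e) = True → False = False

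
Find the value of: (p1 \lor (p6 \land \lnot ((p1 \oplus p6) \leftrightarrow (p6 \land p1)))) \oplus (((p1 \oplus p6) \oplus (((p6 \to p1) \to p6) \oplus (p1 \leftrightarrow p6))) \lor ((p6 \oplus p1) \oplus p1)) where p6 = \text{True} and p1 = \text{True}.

\text{False}

p1 \oplus p6 = \text{True} \oplus \text{True} = \text{False}
p6 \land p1 = \text{True} \land \text{True} = \text{True}
(p1 \oplus p6) \leftrightarrow (p6 \land p1) = \text{False} \leftrightarrow \text{True} = \text{False}
\lnot ((p1 \oplus p6) \leftrightarrow (p6 \land p1)) = \lnot \text{False} = \text{True}
p6 \land \lnot ((p1 \oplus p6) \leftrightarrow (p6 \land p1)) = \text{True} \land \text{True} = \text{True}
p1 \lor (p6 \land \lnot ((p1 \oplus p6) \leftrightarrow (p6 \land p1))) = \text{True} \lor \text{True} = \text{True}
p1 \oplus p6 = \text{True} \oplus \text{True} = \text{False}
p6 \to p1 = \text{True} \to \text{True} = \text{True}
(p6 \to p1) \to p6 = \text{True} \to \text{True} = \text{True}
p1 \leftrightarrow p6 = \text{True} \leftrightarrow \text{True} = \text{True}
((p6 \to p1) \to p6) \oplus (p1 \leftrightarrow p6) = \text{True} \oplus \text{True} = \text{False}
(p1 \oplus p6) \oplus (((p6 \to p1) \to p6) \oplus (p1 \leftrightarrow p6)) = \text{False} \oplus \text{False} = \text{False}
p6 \oplus p1 = \text{True} \oplus \text{True} = \text{False}
(p6 \oplus p1) \oplus p1 = \text{False} \oplus \text{True} = \text{True}
((p1 \oplus p6) \oplus (((p6 \to p1) \to p6) \oplus (p1 \leftrightarrow p6))) \lor ((p6 \oplus p1) \oplus p1) = \text{False} \lor \text{True} = \text{True}
(p1 \lor (p6 \land \lnot ((p1 \oplus p6) \leftrightarrow (p6 \land p1)))) \oplus (((p1 \oplus p6) \oplus (((p6 \to p1) \to p6) \oplus (p1 \leftrightarrow p6))) \lor ((p6 \oplus p1) \oplus p1)) = \text{True} \oplus \text{True} = \text{False}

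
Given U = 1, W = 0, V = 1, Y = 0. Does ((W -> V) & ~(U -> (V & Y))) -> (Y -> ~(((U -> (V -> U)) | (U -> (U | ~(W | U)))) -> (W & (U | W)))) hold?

W -> V = 0 -> 1 = 1
V & Y = 1 & 0 = 0
U -> (V & Y) = 1 -> 0 = 0
~(U -> (V & Y)) = ~0 = 1
(W -> V) & ~(U -> (V & Y)) = 1 & 1 = 1
V -> U = 1 -> 1 = 1
U -> (V -> U) = 1 -> 1 = 1
W | U = 0 | 1 = 1
~(W | U) = ~1 = 0
U | ~(W | U) = 1 | 0 = 1
U -> (U | ~(W | U)) = 1 -> 1 = 1
(U -> (V -> U)) | (U -> (U | ~(W | U))) = 1 | 1 = 1
U | W = 1 | 0 = 1
W & (U | W) = 0 & 1 = 0
((U -> (V -> U)) | (U -> (U | ~(W | U)))) -> (W & (U | W)) = 1 -> 0 = 0
~(((U -> (V -> U)) | (U -> (U | ~(W | U)))) -> (W & (U | W))) = ~0 = 1
Y -> ~(((U -> (V -> U)) | (U -> (U | ~(W | U)))) -> (W & (U | W))) = 0 -> 1 = 1
((W -> V) & ~(U -> (V & Y))) -> (Y -> ~(((U -> (V -> U)) | (U -> (U | ~(W | U)))) -> (W & (U | W)))) = 1 -> 1 = 1

1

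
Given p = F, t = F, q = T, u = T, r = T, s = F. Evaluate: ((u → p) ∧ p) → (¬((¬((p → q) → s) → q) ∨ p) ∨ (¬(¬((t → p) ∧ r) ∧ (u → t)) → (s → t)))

T

Substituting p=F, t=F, q=T, u=T, r=T, s=F:
u → p = T → F = F
(u → p) ∧ p = F ∧ F = F
p → q = F → T = T
(p → q) → s = T → F = F
¬((p → q) → s) = ¬F = T
¬((p → q) → s) → q = T → T = T
(¬((p → q) → s) → q) ∨ p = T ∨ F = T
¬((¬((p → q) → s) → q) ∨ p) = ¬T = F
t → p = F → F = T
(t → p) ∧ r = T ∧ T = T
¬((t → p) ∧ r) = ¬T = F
u → t = T → F = F
¬((t → p) ∧ r) ∧ (u → t) = F ∧ F = F
¬(¬((t → p) ∧ r) ∧ (u → t)) = ¬F = T
s → t = F → F = T
¬(¬((t → p) ∧ r) ∧ (u → t)) → (s → t) = T → T = T
¬((¬((p → q) → s) → q) ∨ p) ∨ (¬(¬((t → p) ∧ r) ∧ (u → t)) → (s → t)) = F ∨ T = T
((u → p) ∧ p) → (¬((¬((p → q) → s) → q) ∨ p) ∨ (¬(¬((t → p) ∧ r) ∧ (u → t)) → (s → t))) = F → T = T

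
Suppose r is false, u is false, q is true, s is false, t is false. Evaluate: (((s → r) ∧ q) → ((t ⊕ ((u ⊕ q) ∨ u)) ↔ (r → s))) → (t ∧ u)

F

s → r = F → F = T
(s → r) ∧ q = T ∧ T = T
u ⊕ q = F ⊕ T = T
(u ⊕ q) ∨ u = T ∨ F = T
t ⊕ ((u ⊕ q) ∨ u) = F ⊕ T = T
r → s = F → F = T
(t ⊕ ((u ⊕ q) ∨ u)) ↔ (r → s) = T ↔ T = T
((s → r) ∧ q) → ((t ⊕ ((u ⊕ q) ∨ u)) ↔ (r → s)) = T → T = T
t ∧ u = F ∧ F = F
(((s → r) ∧ q) → ((t ⊕ ((u ⊕ q) ∨ u)) ↔ (r → s))) → (t ∧ u) = T → F = F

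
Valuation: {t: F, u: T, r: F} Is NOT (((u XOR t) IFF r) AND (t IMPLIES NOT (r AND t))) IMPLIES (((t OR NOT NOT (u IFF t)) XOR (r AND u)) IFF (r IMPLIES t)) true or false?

F

u XOR t = T XOR F = T
(u XOR t) IFF r = T IFF F = F
r AND t = F AND F = F
NOT (r AND t) = NOT F = T
t IMPLIES NOT (r AND t) = F IMPLIES T = T
((u XOR t) IFF r) AND (t IMPLIES NOT (r AND t)) = F AND T = F
NOT (((u XOR t) IFF r) AND (t IMPLIES NOT (r AND t))) = NOT F = T
u IFF t = T IFF F = F
NOT (u IFF t) = NOT F = T
NOT NOT (u IFF t) = NOT T = F
t OR NOT NOT (u IFF t) = F OR F = F
r AND u = F AND T = F
(t OR NOT NOT (u IFF t)) XOR (r AND u) = F XOR F = F
r IMPLIES t = F IMPLIES F = T
((t OR NOT NOT (u IFF t)) XOR (r AND u)) IFF (r IMPLIES t) = F IFF T = F
NOT (((u XOR t) IFF r) AND (t IMPLIES NOT (r AND t))) IMPLIES (((t OR NOT NOT (u IFF t)) XOR (r AND u)) IFF (r IMPLIES t)) = T IMPLIES F = F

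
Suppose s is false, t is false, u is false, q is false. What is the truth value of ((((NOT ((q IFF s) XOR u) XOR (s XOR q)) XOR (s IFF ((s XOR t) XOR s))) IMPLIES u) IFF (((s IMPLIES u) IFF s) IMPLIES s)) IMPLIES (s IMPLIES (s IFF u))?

q IFF s = False IFF False = True
(q IFF s) XOR u = True XOR False = True
NOT ((q IFF s) XOR u) = NOT True = False
s XOR q = False XOR False = False
NOT ((q IFF s) XOR u) XOR (s XOR q) = False XOR False = False
s XOR t = False XOR False = False
(s XOR t) XOR s = False XOR False = False
s IFF ((s XOR t) XOR s) = False IFF False = True
(NOT ((q IFF s) XOR u) XOR (s XOR q)) XOR (s IFF ((s XOR t) XOR s)) = False XOR True = True
((NOT ((q IFF s) XOR u) XOR (s XOR q)) XOR (s IFF ((s XOR t) XOR s))) IMPLIES u = True IMPLIES False = False
s IMPLIES u = False IMPLIES False = True
(s IMPLIES u) IFF s = True IFF False = False
((s IMPLIES u) IFF s) IMPLIES s = False IMPLIES False = True
(((NOT ((q IFF s) XOR u) XOR (s XOR q)) XOR (s IFF ((s XOR t) XOR s))) IMPLIES u) IFF (((s IMPLIES u) IFF s) IMPLIES s) = False IFF True = False
s IFF u = False IFF False = True
s IMPLIES (s IFF u) = False IMPLIES True = True
((((NOT ((q IFF s) XOR u) XOR (s XOR q)) XOR (s IFF ((s XOR t) XOR s))) IMPLIES u) IFF (((s IMPLIES u) IFF s) IMPLIES s)) IMPLIES (s IMPLIES (s IFF u)) = False IMPLIES True = True

True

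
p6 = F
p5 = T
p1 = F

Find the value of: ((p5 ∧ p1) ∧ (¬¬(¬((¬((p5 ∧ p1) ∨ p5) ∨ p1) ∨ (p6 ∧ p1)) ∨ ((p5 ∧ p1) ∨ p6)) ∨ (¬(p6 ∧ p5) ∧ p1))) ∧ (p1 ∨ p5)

F

Substituting p6=F, p5=T, p1=F:
p5 ∧ p1 = T ∧ F = F
p5 ∧ p1 = T ∧ F = F
(p5 ∧ p1) ∨ p5 = F ∨ T = T
¬((p5 ∧ p1) ∨ p5) = ¬T = F
¬((p5 ∧ p1) ∨ p5) ∨ p1 = F ∨ F = F
p6 ∧ p1 = F ∧ F = F
(¬((p5 ∧ p1) ∨ p5) ∨ p1) ∨ (p6 ∧ p1) = F ∨ F = F
¬((¬((p5 ∧ p1) ∨ p5) ∨ p1) ∨ (p6 ∧ p1)) = ¬F = T
p5 ∧ p1 = T ∧ F = F
(p5 ∧ p1) ∨ p6 = F ∨ F = F
¬((¬((p5 ∧ p1) ∨ p5) ∨ p1) ∨ (p6 ∧ p1)) ∨ ((p5 ∧ p1) ∨ p6) = T ∨ F = T
¬(¬((¬((p5 ∧ p1) ∨ p5) ∨ p1) ∨ (p6 ∧ p1)) ∨ ((p5 ∧ p1) ∨ p6)) = ¬T = F
¬¬(¬((¬((p5 ∧ p1) ∨ p5) ∨ p1) ∨ (p6 ∧ p1)) ∨ ((p5 ∧ p1) ∨ p6)) = ¬F = T
p6 ∧ p5 = F ∧ T = F
¬(p6 ∧ p5) = ¬F = T
¬(p6 ∧ p5) ∧ p1 = T ∧ F = F
¬¬(¬((¬((p5 ∧ p1) ∨ p5) ∨ p1) ∨ (p6 ∧ p1)) ∨ ((p5 ∧ p1) ∨ p6)) ∨ (¬(p6 ∧ p5) ∧ p1) = T ∨ F = T
(p5 ∧ p1) ∧ (¬¬(¬((¬((p5 ∧ p1) ∨ p5) ∨ p1) ∨ (p6 ∧ p1)) ∨ ((p5 ∧ p1) ∨ p6)) ∨ (¬(p6 ∧ p5) ∧ p1)) = F ∧ T = F
p1 ∨ p5 = F ∨ T = T
((p5 ∧ p1) ∧ (¬¬(¬((¬((p5 ∧ p1) ∨ p5) ∨ p1) ∨ (p6 ∧ p1)) ∨ ((p5 ∧ p1) ∨ p6)) ∨ (¬(p6 ∧ p5) ∧ p1))) ∧ (p1 ∨ p5) = F ∧ T = F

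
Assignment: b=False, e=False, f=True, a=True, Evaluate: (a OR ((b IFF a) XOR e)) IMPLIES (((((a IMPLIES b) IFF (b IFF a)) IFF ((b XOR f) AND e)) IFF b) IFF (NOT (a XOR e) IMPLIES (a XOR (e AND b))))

True

Substituting b=False, e=False, f=True, a=True:
b IFF a = False IFF True = False
(b IFF a) XOR e = False XOR False = False
a OR ((b IFF a) XOR e) = True OR False = True
a IMPLIES b = True IMPLIES False = False
b IFF a = False IFF True = False
(a IMPLIES b) IFF (b IFF a) = False IFF False = True
b XOR f = False XOR True = True
(b XOR f) AND e = True AND False = False
((a IMPLIES b) IFF (b IFF a)) IFF ((b XOR f) AND e) = True IFF False = False
(((a IMPLIES b) IFF (b IFF a)) IFF ((b XOR f) AND e)) IFF b = False IFF False = True
a XOR e = True XOR False = True
NOT (a XOR e) = NOT True = False
e AND b = False AND False = False
a XOR (e AND b) = True XOR False = True
NOT (a XOR e) IMPLIES (a XOR (e AND b)) = False IMPLIES True = True
((((a IMPLIES b) IFF (b IFF a)) IFF ((b XOR f) AND e)) IFF b) IFF (NOT (a XOR e) IMPLIES (a XOR (e AND b))) = True IFF True = True
(a OR ((b IFF a) XOR e)) IMPLIES (((((a IMPLIES b) IFF (b IFF a)) IFF ((b XOR f) AND e)) IFF b) IFF (NOT (a XOR e) IMPLIES (a XOR (e AND b)))) = True IMPLIES True = True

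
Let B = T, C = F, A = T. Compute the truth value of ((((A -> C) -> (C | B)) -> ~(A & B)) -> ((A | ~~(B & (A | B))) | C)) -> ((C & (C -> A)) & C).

A -> C = T -> F = F
C | B = F | T = T
(A -> C) -> (C | B) = F -> T = T
A & B = T & T = T
~(A & B) = ~T = F
((A -> C) -> (C | B)) -> ~(A & B) = T -> F = F
A | B = T | T = T
B & (A | B) = T & T = T
~(B & (A | B)) = ~T = F
~~(B & (A | B)) = ~F = T
A | ~~(B & (A | B)) = T | T = T
(A | ~~(B & (A | B))) | C = T | F = T
(((A -> C) -> (C | B)) -> ~(A & B)) -> ((A | ~~(B & (A | B))) | C) = F -> T = T
C -> A = F -> T = T
C & (C -> A) = F & T = F
(C & (C -> A)) & C = F & F = F
((((A -> C) -> (C | B)) -> ~(A & B)) -> ((A | ~~(B & (A | B))) | C)) -> ((C & (C -> A)) & C) = T -> F = F

F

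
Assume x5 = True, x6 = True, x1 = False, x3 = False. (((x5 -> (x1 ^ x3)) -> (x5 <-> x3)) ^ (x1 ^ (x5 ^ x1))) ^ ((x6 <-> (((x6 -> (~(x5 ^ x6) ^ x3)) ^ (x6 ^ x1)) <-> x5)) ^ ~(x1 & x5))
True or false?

Substituting x5=True, x6=True, x1=False, x3=False:
x1 ^ x3 = False ^ False = False
x5 -> (x1 ^ x3) = True -> False = False
x5 <-> x3 = True <-> False = False
(x5 -> (x1 ^ x3)) -> (x5 <-> x3) = False -> False = True
x5 ^ x1 = True ^ False = True
x1 ^ (x5 ^ x1) = False ^ True = True
((x5 -> (x1 ^ x3)) -> (x5 <-> x3)) ^ (x1 ^ (x5 ^ x1)) = True ^ True = False
x5 ^ x6 = True ^ True = False
~(x5 ^ x6) = ~False = True
~(x5 ^ x6) ^ x3 = True ^ False = True
x6 -> (~(x5 ^ x6) ^ x3) = True -> True = True
x6 ^ x1 = True ^ False = True
(x6 -> (~(x5 ^ x6) ^ x3)) ^ (x6 ^ x1) = True ^ True = False
((x6 -> (~(x5 ^ x6) ^ x3)) ^ (x6 ^ x1)) <-> x5 = False <-> True = False
x6 <-> (((x6 -> (~(x5 ^ x6) ^ x3)) ^ (x6 ^ x1)) <-> x5) = True <-> False = False
x1 & x5 = False & True = False
~(x1 & x5) = ~False = True
(x6 <-> (((x6 -> (~(x5 ^ x6) ^ x3)) ^ (x6 ^ x1)) <-> x5)) ^ ~(x1 & x5) = False ^ True = True
(((x5 -> (x1 ^ x3)) -> (x5 <-> x3)) ^ (x1 ^ (x5 ^ x1))) ^ ((x6 <-> (((x6 -> (~(x5 ^ x6) ^ x3)) ^ (x6 ^ x1)) <-> x5)) ^ ~(x1 & x5)) = False ^ True = True

True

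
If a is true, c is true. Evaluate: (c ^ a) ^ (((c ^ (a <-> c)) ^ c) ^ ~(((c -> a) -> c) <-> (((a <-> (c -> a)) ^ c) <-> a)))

c ^ a = True ^ True = False
a <-> c = True <-> True = True
c ^ (a <-> c) = True ^ True = False
(c ^ (a <-> c)) ^ c = False ^ True = True
c -> a = True -> True = True
(c -> a) -> c = True -> True = True
c -> a = True -> True = True
a <-> (c -> a) = True <-> True = True
(a <-> (c -> a)) ^ c = True ^ True = False
((a <-> (c -> a)) ^ c) <-> a = False <-> True = False
((c -> a) -> c) <-> (((a <-> (c -> a)) ^ c) <-> a) = True <-> False = False
~(((c -> a) -> c) <-> (((a <-> (c -> a)) ^ c) <-> a)) = ~False = True
((c ^ (a <-> c)) ^ c) ^ ~(((c -> a) -> c) <-> (((a <-> (c -> a)) ^ c) <-> a)) = True ^ True = False
(c ^ a) ^ (((c ^ (a <-> c)) ^ c) ^ ~(((c -> a) -> c) <-> (((a <-> (c -> a)) ^ c) <-> a))) = False ^ False = False

False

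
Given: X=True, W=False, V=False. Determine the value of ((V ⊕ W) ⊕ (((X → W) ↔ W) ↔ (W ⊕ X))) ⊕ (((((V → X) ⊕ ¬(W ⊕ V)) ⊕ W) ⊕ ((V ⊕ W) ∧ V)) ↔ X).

V ⊕ W = False ⊕ False = False
X → W = True → False = False
(X → W) ↔ W = False ↔ False = True
W ⊕ X = False ⊕ True = True
((X → W) ↔ W) ↔ (W ⊕ X) = True ↔ True = True
(V ⊕ W) ⊕ (((X → W) ↔ W) ↔ (W ⊕ X)) = False ⊕ True = True
V → X = False → True = True
W ⊕ V = False ⊕ False = False
¬(W ⊕ V) = ¬False = True
(V → X) ⊕ ¬(W ⊕ V) = True ⊕ True = False
((V → X) ⊕ ¬(W ⊕ V)) ⊕ W = False ⊕ False = False
V ⊕ W = False ⊕ False = False
(V ⊕ W) ∧ V = False ∧ False = False
(((V → X) ⊕ ¬(W ⊕ V)) ⊕ W) ⊕ ((V ⊕ W) ∧ V) = False ⊕ False = False
((((V → X) ⊕ ¬(W ⊕ V)) ⊕ W) ⊕ ((V ⊕ W) ∧ V)) ↔ X = False ↔ True = False
((V ⊕ W) ⊕ (((X → W) ↔ W) ↔ (W ⊕ X))) ⊕ (((((V → X) ⊕ ¬(W ⊕ V)) ⊕ W) ⊕ ((V ⊕ W) ∧ V)) ↔ X) = True ⊕ False = True

True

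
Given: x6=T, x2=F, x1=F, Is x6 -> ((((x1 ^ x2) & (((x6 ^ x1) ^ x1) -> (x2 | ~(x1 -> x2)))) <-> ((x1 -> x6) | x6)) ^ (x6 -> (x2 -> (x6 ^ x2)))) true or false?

T

x1 ^ x2 = F ^ F = F
x6 ^ x1 = T ^ F = T
(x6 ^ x1) ^ x1 = T ^ F = T
x1 -> x2 = F -> F = T
~(x1 -> x2) = ~T = F
x2 | ~(x1 -> x2) = F | F = F
((x6 ^ x1) ^ x1) -> (x2 | ~(x1 -> x2)) = T -> F = F
(x1 ^ x2) & (((x6 ^ x1) ^ x1) -> (x2 | ~(x1 -> x2))) = F & F = F
x1 -> x6 = F -> T = T
(x1 -> x6) | x6 = T | T = T
((x1 ^ x2) & (((x6 ^ x1) ^ x1) -> (x2 | ~(x1 -> x2)))) <-> ((x1 -> x6) | x6) = F <-> T = F
x6 ^ x2 = T ^ F = T
x2 -> (x6 ^ x2) = F -> T = T
x6 -> (x2 -> (x6 ^ x2)) = T -> T = T
(((x1 ^ x2) & (((x6 ^ x1) ^ x1) -> (x2 | ~(x1 -> x2)))) <-> ((x1 -> x6) | x6)) ^ (x6 -> (x2 -> (x6 ^ x2))) = F ^ T = T
x6 -> ((((x1 ^ x2) & (((x6 ^ x1) ^ x1) -> (x2 | ~(x1 -> x2)))) <-> ((x1 -> x6) | x6)) ^ (x6 -> (x2 -> (x6 ^ x2)))) = T -> T = T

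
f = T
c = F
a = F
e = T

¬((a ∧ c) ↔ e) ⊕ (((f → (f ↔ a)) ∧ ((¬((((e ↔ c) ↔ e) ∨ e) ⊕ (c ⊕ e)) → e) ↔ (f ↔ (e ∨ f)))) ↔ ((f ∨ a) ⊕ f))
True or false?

Substituting f=T, c=F, a=F, e=T:
a ∧ c = F ∧ F = F
(a ∧ c) ↔ e = F ↔ T = F
¬((a ∧ c) ↔ e) = ¬F = T
f ↔ a = T ↔ F = F
f → (f ↔ a) = T → F = F
e ↔ c = T ↔ F = F
(e ↔ c) ↔ e = F ↔ T = F
((e ↔ c) ↔ e) ∨ e = F ∨ T = T
c ⊕ e = F ⊕ T = T
(((e ↔ c) ↔ e) ∨ e) ⊕ (c ⊕ e) = T ⊕ T = F
¬((((e ↔ c) ↔ e) ∨ e) ⊕ (c ⊕ e)) = ¬F = T
¬((((e ↔ c) ↔ e) ∨ e) ⊕ (c ⊕ e)) → e = T → T = T
e ∨ f = T ∨ T = T
f ↔ (e ∨ f) = T ↔ T = T
(¬((((e ↔ c) ↔ e) ∨ e) ⊕ (c ⊕ e)) → e) ↔ (f ↔ (e ∨ f)) = T ↔ T = T
(f → (f ↔ a)) ∧ ((¬((((e ↔ c) ↔ e) ∨ e) ⊕ (c ⊕ e)) → e) ↔ (f ↔ (e ∨ f))) = F ∧ T = F
f ∨ a = T ∨ F = T
(f ∨ a) ⊕ f = T ⊕ T = F
((f → (f ↔ a)) ∧ ((¬((((e ↔ c) ↔ e) ∨ e) ⊕ (c ⊕ e)) → e) ↔ (f ↔ (e ∨ f)))) ↔ ((f ∨ a) ⊕ f) = F ↔ F = T
¬((a ∧ c) ↔ e) ⊕ (((f → (f ↔ a)) ∧ ((¬((((e ↔ c) ↔ e) ∨ e) ⊕ (c ⊕ e)) → e) ↔ (f ↔ (e ∨ f)))) ↔ ((f ∨ a) ⊕ f)) = T ⊕ T = F

F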